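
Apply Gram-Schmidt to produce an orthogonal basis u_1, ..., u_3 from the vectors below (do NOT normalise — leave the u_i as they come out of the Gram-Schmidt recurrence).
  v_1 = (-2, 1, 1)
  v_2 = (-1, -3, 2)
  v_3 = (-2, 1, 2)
Orthogonal basis:
  u_1 = (-2, 1, 1)
  u_2 = (-2/3, -19/6, 11/6)
  u_3 = (35/83, 21/83, 49/83)

Apply the Gram-Schmidt recurrence
  u_1 = v_1
  u_i = v_i − Σ_{j<i} ((v_i · u_j) / (u_j · u_j)) · u_j.

Step by step this gives:
  u_1 = (-2, 1, 1)
  u_2 = (-2/3, -19/6, 11/6)
  u_3 = (35/83, 21/83, 49/83)

Orthogonality check:
  u_2 · u_1 = 0 (should be 0)
  u_3 · u_1 = 0 (should be 0)
  u_3 · u_2 = 0 (should be 0)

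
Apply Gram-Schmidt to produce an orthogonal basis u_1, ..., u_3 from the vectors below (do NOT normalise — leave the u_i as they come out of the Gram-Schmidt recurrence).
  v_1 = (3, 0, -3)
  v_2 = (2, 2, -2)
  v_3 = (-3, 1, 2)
Orthogonal basis:
  u_1 = (3, 0, -3)
  u_2 = (0, 2, 0)
  u_3 = (-1/2, 0, -1/2)

Apply the Gram-Schmidt recurrence
  u_1 = v_1
  u_i = v_i − Σ_{j<i} ((v_i · u_j) / (u_j · u_j)) · u_j.

Step by step this gives:
  u_1 = (3, 0, -3)
  u_2 = (0, 2, 0)
  u_3 = (-1/2, 0, -1/2)

Orthogonality check:
  u_2 · u_1 = 0 (should be 0)
  u_3 · u_1 = 0 (should be 0)
  u_3 · u_2 = 0 (should be 0)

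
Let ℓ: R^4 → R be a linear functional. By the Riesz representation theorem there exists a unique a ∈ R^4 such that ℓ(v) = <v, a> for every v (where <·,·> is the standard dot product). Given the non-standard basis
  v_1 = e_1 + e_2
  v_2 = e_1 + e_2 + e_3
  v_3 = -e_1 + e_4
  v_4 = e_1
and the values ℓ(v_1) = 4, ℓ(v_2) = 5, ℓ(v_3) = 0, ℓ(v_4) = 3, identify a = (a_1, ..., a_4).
a = (3, 1, 1, 3)

Write a = (a_1, ..., a_4) in the standard basis. For each basis vector v_i, ℓ(v_i) = <v_i, a> is a linear equation in the a_j's. Collect the n equations into a matrix system V a = ℓ, where row i of V is v_i (expressed in the standard basis). Since V is invertible (lower-triangular with 1s on the diagonal, up to permutation), solve by back-substitution:
  V =
[[1, 1, 0, 0],
 [1, 1, 1, 0],
 [-1, 0, 0, 1],
 [1, 0, 0, 0]]
  V a = (4, 5, 0, 3)
Solving gives a = (3, 1, 1, 3).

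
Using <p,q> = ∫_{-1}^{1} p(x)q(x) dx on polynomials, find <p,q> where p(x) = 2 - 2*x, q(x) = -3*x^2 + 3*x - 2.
<p,q> = -16

Expand the product: p(x)·q(x) = 6*x^3 - 12*x^2 + 10*x - 4.
∫_{-1}^{1} of each monomial x^k gives [2/(k+1) if k even, 0 if k odd]. Integrating term-by-term (or equivalently evaluating the antiderivative F(x) = 3*x^4/2 - 4*x^3 + 5*x^2 - 4*x at the endpoints):
  F(1) − F(−1) = -3/2 − (29/2) = -16.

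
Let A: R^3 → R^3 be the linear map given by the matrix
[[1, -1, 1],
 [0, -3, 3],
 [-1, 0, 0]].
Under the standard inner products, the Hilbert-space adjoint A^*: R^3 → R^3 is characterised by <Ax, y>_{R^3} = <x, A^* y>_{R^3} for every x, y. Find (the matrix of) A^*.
A^* = A^T =
[[1, 0, -1],
 [-1, -3, 0],
 [1, 3, 0]]

For real matrices with standard dot products, the defining identity <Ax, y> = <x, A^* y> gives (Ax)^T y = x^T (A^*) y, i.e. x^T A^T y = x^T (A^*) y. Since this holds for all x, y, we must have A^* = A^T. Therefore
A^* =
[[1, 0, -1],
 [-1, -3, 0],
 [1, 3, 0]].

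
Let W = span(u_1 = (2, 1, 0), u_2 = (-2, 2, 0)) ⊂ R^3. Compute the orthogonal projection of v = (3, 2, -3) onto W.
proj_W(v) = (3, 2, 0)

Set up U = [u_1 | ... | u_2] ∈ R^(3×2). The projector onto W = col(U) is P = U (U^T U)^(-1) U^T.
Compute U^T U =
  [5, -2]
  [-2, 8],
and U^T v = (8, -2).
Solve U^T U · c = U^T v for the coefficients: c = (5/3, 1/6). The projection is proj_W(v) = U c.
Check: (v - proj_W(v)) · u_1 = 0  (should be 0).
Check: (v - proj_W(v)) · u_2 = 0  (should be 0).
Result: proj_W(v) = (3, 2, 0).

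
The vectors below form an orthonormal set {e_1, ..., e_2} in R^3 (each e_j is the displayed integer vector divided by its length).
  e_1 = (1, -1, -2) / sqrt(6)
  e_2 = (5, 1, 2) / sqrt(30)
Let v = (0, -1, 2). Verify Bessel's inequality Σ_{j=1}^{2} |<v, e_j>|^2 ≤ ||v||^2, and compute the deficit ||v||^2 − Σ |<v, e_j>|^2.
Σ |<v, e_j>|^2 = 9/5; ||v||^2 = 5; deficit = 16/5

Write each e_j = u_j / sqrt(<u_j, u_j>) where u_j is the displayed integer vector. Then <v, e_j> = <v, u_j> / sqrt(<u_j, u_j>), so |<v, e_j>|^2 = <v, u_j>^2 / <u_j, u_j>.
Coefficients: <v, e_1> = -3/sqrt(6), <v, e_2> = 3/sqrt(30).
Square and sum: Σ |<v, e_j>|^2 = 9/5.
Compute ||v||^2 = v·v = 5.
Deficit = 5 − 9/5 = 16/5 ≥ 0, confirming Bessel's inequality. (The deficit equals ||v − Σ <v,e_j> e_j||^2, the squared distance from v to span{e_j}.)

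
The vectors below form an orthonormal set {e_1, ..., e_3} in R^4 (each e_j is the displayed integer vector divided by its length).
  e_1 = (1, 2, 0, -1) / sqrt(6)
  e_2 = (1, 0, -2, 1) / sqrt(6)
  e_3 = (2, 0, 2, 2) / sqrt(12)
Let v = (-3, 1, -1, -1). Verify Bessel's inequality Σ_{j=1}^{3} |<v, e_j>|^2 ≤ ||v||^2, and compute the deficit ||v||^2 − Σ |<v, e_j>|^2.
Σ |<v, e_j>|^2 = 9; ||v||^2 = 12; deficit = 3

Write each e_j = u_j / sqrt(<u_j, u_j>) where u_j is the displayed integer vector. Then <v, e_j> = <v, u_j> / sqrt(<u_j, u_j>), so |<v, e_j>|^2 = <v, u_j>^2 / <u_j, u_j>.
Coefficients: <v, e_1> = 0/sqrt(6), <v, e_2> = -2/sqrt(6), <v, e_3> = -10/sqrt(12).
Square and sum: Σ |<v, e_j>|^2 = 9.
Compute ||v||^2 = v·v = 12.
Deficit = 12 − 9 = 3 ≥ 0, confirming Bessel's inequality. (The deficit equals ||v − Σ <v,e_j> e_j||^2, the squared distance from v to span{e_j}.)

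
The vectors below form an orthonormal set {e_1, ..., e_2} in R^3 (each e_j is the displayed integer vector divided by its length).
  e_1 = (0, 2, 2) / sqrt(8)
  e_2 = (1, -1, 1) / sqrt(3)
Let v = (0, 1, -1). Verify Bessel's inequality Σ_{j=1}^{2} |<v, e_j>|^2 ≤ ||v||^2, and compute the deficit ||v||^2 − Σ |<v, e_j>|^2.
Σ |<v, e_j>|^2 = 4/3; ||v||^2 = 2; deficit = 2/3

Write each e_j = u_j / sqrt(<u_j, u_j>) where u_j is the displayed integer vector. Then <v, e_j> = <v, u_j> / sqrt(<u_j, u_j>), so |<v, e_j>|^2 = <v, u_j>^2 / <u_j, u_j>.
Coefficients: <v, e_1> = 0/sqrt(8), <v, e_2> = -2/sqrt(3).
Square and sum: Σ |<v, e_j>|^2 = 4/3.
Compute ||v||^2 = v·v = 2.
Deficit = 2 − 4/3 = 2/3 ≥ 0, confirming Bessel's inequality. (The deficit equals ||v − Σ <v,e_j> e_j||^2, the squared distance from v to span{e_j}.)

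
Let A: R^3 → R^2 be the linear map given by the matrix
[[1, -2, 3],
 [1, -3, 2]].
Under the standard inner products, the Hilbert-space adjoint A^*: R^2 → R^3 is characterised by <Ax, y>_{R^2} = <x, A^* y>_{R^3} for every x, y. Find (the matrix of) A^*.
A^* = A^T =
[[1, 1],
 [-2, -3],
 [3, 2]]

For real matrices with standard dot products, the defining identity <Ax, y> = <x, A^* y> gives (Ax)^T y = x^T (A^*) y, i.e. x^T A^T y = x^T (A^*) y. Since this holds for all x, y, we must have A^* = A^T. Therefore
A^* =
[[1, 1],
 [-2, -3],
 [3, 2]].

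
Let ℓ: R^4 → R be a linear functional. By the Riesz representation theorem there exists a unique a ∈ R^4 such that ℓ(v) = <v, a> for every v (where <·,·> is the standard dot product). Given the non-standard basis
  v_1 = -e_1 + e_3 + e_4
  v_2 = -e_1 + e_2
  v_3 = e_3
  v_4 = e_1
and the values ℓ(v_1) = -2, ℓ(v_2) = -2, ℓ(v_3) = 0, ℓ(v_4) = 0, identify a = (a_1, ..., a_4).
a = (0, -2, 0, -2)

Write a = (a_1, ..., a_4) in the standard basis. For each basis vector v_i, ℓ(v_i) = <v_i, a> is a linear equation in the a_j's. Collect the n equations into a matrix system V a = ℓ, where row i of V is v_i (expressed in the standard basis). Since V is invertible (lower-triangular with 1s on the diagonal, up to permutation), solve by back-substitution:
  V =
[[-1, 0, 1, 1],
 [-1, 1, 0, 0],
 [0, 0, 1, 0],
 [1, 0, 0, 0]]
  V a = (-2, -2, 0, 0)
Solving gives a = (0, -2, 0, -2).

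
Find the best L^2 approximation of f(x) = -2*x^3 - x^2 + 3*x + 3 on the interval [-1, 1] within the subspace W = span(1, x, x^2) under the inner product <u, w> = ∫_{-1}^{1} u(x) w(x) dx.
g(x) = -x^2 + 9*x/5 + 3

The best approximation g ∈ W is the orthogonal projection of f onto W. Writing g = a_0 + a_1 x + a_2 x^2, the coefficients solve the normal equations G · a = b where
  G_{ij} = <φ_i, φ_j> and b_i = <f, φ_i>, with φ_0 = 1, φ_1 = x, φ_2 = x^2.
G =
  [2, 0, 2/3]
  [0, 2/3, 0]
  [2/3, 0, 2/5],
b = (16/3, 6/5, 8/5).
Solving gives a_0 = 3, a_1 = 9/5, a_2 = -1, so
  g(x) = -x^2 + 9*x/5 + 3.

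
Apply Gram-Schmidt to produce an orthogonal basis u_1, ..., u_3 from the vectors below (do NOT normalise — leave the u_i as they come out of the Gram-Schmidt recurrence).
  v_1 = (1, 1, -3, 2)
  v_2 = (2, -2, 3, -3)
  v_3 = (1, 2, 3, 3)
Orthogonal basis:
  u_1 = (1, 1, -3, 2)
  u_2 = (3, -1, 0, -1)
  u_3 = (17/11, 20/11, 3, 31/11)

Apply the Gram-Schmidt recurrence
  u_1 = v_1
  u_i = v_i − Σ_{j<i} ((v_i · u_j) / (u_j · u_j)) · u_j.

Step by step this gives:
  u_1 = (1, 1, -3, 2)
  u_2 = (3, -1, 0, -1)
  u_3 = (17/11, 20/11, 3, 31/11)

Orthogonality check:
  u_2 · u_1 = 0 (should be 0)
  u_3 · u_1 = 0 (should be 0)
  u_3 · u_2 = 0 (should be 0)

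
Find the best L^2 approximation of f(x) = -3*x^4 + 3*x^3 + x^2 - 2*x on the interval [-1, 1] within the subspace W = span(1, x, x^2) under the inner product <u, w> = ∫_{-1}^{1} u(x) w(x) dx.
g(x) = -11*x^2/7 - x/5 + 9/35

The best approximation g ∈ W is the orthogonal projection of f onto W. Writing g = a_0 + a_1 x + a_2 x^2, the coefficients solve the normal equations G · a = b where
  G_{ij} = <φ_i, φ_j> and b_i = <f, φ_i>, with φ_0 = 1, φ_1 = x, φ_2 = x^2.
G =
  [2, 0, 2/3]
  [0, 2/3, 0]
  [2/3, 0, 2/5],
b = (-8/15, -2/15, -16/35).
Solving gives a_0 = 9/35, a_1 = -1/5, a_2 = -11/7, so
  g(x) = -11*x^2/7 - x/5 + 9/35.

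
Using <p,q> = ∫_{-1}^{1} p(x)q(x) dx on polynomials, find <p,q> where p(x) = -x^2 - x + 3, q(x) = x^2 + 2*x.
<p,q> = 4/15

Expand the product: p(x)·q(x) = -x^4 - 3*x^3 + x^2 + 6*x.
∫_{-1}^{1} of each monomial x^k gives [2/(k+1) if k even, 0 if k odd]. Integrating term-by-term (or equivalently evaluating the antiderivative F(x) = -x^5/5 - 3*x^4/4 + x^3/3 + 3*x^2 at the endpoints):
  F(1) − F(−1) = 143/60 − (127/60) = 4/15.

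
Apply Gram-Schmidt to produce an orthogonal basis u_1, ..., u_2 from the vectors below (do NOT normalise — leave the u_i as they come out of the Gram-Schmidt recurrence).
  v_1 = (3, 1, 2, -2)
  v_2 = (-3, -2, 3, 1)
Orthogonal basis:
  u_1 = (3, 1, 2, -2)
  u_2 = (-11/6, -29/18, 34/9, 2/9)

Apply the Gram-Schmidt recurrence
  u_1 = v_1
  u_i = v_i − Σ_{j<i} ((v_i · u_j) / (u_j · u_j)) · u_j.

Step by step this gives:
  u_1 = (3, 1, 2, -2)
  u_2 = (-11/6, -29/18, 34/9, 2/9)

Orthogonality check:
  u_2 · u_1 = 0 (should be 0)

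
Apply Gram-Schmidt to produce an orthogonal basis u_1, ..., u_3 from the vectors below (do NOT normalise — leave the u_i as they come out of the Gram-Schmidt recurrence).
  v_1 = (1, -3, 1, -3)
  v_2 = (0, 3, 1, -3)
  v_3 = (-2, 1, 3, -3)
Orthogonal basis:
  u_1 = (1, -3, 1, -3)
  u_2 = (-1/20, 63/20, 19/20, -57/20)
  u_3 = (-876/379, -146/379, 726/379, 96/379)

Apply the Gram-Schmidt recurrence
  u_1 = v_1
  u_i = v_i − Σ_{j<i} ((v_i · u_j) / (u_j · u_j)) · u_j.

Step by step this gives:
  u_1 = (1, -3, 1, -3)
  u_2 = (-1/20, 63/20, 19/20, -57/20)
  u_3 = (-876/379, -146/379, 726/379, 96/379)

Orthogonality check:
  u_2 · u_1 = 0 (should be 0)
  u_3 · u_1 = 0 (should be 0)
  u_3 · u_2 = 0 (should be 0)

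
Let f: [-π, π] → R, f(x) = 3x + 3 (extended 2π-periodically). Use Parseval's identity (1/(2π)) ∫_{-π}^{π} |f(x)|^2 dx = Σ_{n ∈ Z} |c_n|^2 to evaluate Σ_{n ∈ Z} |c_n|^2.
Σ |c_n|^2 = 3π^2 + 9

Expand and integrate term by term over [-π, π]:
  ∫ (3x)^2 dx = 9·(2π^3/3); ∫ 2·3·(3)·x dx = 0 (odd integrand); ∫ 3^2 dx = 9·2π.
So (1/(2π)) ∫_{-π}^{π} (3x + 3)^2 dx = 9π^2/3 + 9 = 3π^2 + 9.
Parseval ⇒ Σ |c_n|^2 = 3π^2 + 9.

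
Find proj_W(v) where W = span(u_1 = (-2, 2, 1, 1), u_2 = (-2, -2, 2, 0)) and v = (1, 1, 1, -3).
proj_W(v) = (18/29, -2/29, -13/29, -5/29)

Set up U = [u_1 | ... | u_2] ∈ R^(4×2). The projector onto W = col(U) is P = U (U^T U)^(-1) U^T.
Compute U^T U =
  [10, 2]
  [2, 12],
and U^T v = (-2, -2).
Solve U^T U · c = U^T v for the coefficients: c = (-5/29, -4/29). The projection is proj_W(v) = U c.
Check: (v - proj_W(v)) · u_1 = 0  (should be 0).
Check: (v - proj_W(v)) · u_2 = 0  (should be 0).
Result: proj_W(v) = (18/29, -2/29, -13/29, -5/29).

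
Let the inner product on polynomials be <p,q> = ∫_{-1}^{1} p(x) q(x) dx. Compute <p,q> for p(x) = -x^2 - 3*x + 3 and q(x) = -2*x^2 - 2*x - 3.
<p,q> = -76/5

Expand the product: p(x)·q(x) = 2*x^4 + 8*x^3 + 3*x^2 + 3*x - 9.
∫_{-1}^{1} of each monomial x^k gives [2/(k+1) if k even, 0 if k odd]. Integrating term-by-term (or equivalently evaluating the antiderivative F(x) = 2*x^5/5 + 2*x^4 + x^3 + 3*x^2/2 - 9*x at the endpoints):
  F(1) − F(−1) = -41/10 − (111/10) = -76/5.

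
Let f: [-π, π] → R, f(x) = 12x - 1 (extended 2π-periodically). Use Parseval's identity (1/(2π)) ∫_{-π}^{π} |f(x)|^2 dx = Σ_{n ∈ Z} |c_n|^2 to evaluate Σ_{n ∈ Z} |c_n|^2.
Σ |c_n|^2 = 48π^2 + 1

Expand and integrate term by term over [-π, π]:
  ∫ (12x)^2 dx = 144·(2π^3/3); ∫ 2·12·(-1)·x dx = 0 (odd integrand); ∫ (-1)^2 dx = 1·2π.
So (1/(2π)) ∫_{-π}^{π} (12x - 1)^2 dx = 144π^2/3 + 1 = 48π^2 + 1.
Parseval ⇒ Σ |c_n|^2 = 48π^2 + 1.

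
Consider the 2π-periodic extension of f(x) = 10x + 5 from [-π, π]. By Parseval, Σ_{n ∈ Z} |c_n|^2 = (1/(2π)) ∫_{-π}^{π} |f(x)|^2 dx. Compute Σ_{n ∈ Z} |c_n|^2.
Σ |c_n|^2 = 100π^2/3 + 25

Expand and integrate term by term over [-π, π]:
  ∫ (10x)^2 dx = 100·(2π^3/3); ∫ 2·10·(5)·x dx = 0 (odd integrand); ∫ 5^2 dx = 25·2π.
So (1/(2π)) ∫_{-π}^{π} (10x + 5)^2 dx = 100π^2/3 + 25 = 100π^2/3 + 25.
Parseval ⇒ Σ |c_n|^2 = 100π^2/3 + 25.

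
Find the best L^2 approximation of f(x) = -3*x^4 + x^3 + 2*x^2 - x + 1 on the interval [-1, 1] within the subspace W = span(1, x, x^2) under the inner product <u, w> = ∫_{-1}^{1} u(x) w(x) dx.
g(x) = -4*x^2/7 - 2*x/5 + 44/35

The best approximation g ∈ W is the orthogonal projection of f onto W. Writing g = a_0 + a_1 x + a_2 x^2, the coefficients solve the normal equations G · a = b where
  G_{ij} = <φ_i, φ_j> and b_i = <f, φ_i>, with φ_0 = 1, φ_1 = x, φ_2 = x^2.
G =
  [2, 0, 2/3]
  [0, 2/3, 0]
  [2/3, 0, 2/5],
b = (32/15, -4/15, 64/105).
Solving gives a_0 = 44/35, a_1 = -2/5, a_2 = -4/7, so
  g(x) = -4*x^2/7 - 2*x/5 + 44/35.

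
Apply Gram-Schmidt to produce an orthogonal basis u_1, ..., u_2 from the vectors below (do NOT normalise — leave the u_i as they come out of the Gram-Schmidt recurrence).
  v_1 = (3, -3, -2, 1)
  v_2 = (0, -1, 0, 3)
Orthogonal basis:
  u_1 = (3, -3, -2, 1)
  u_2 = (-18/23, -5/23, 12/23, 63/23)

Apply the Gram-Schmidt recurrence
  u_1 = v_1
  u_i = v_i − Σ_{j<i} ((v_i · u_j) / (u_j · u_j)) · u_j.

Step by step this gives:
  u_1 = (3, -3, -2, 1)
  u_2 = (-18/23, -5/23, 12/23, 63/23)

Orthogonality check:
  u_2 · u_1 = 0 (should be 0)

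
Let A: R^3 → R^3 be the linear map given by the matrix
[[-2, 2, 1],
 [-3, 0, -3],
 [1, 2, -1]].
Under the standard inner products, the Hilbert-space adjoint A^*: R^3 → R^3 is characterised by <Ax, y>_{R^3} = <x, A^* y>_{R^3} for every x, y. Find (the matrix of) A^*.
A^* = A^T =
[[-2, -3, 1],
 [2, 0, 2],
 [1, -3, -1]]

For real matrices with standard dot products, the defining identity <Ax, y> = <x, A^* y> gives (Ax)^T y = x^T (A^*) y, i.e. x^T A^T y = x^T (A^*) y. Since this holds for all x, y, we must have A^* = A^T. Therefore
A^* =
[[-2, -3, 1],
 [2, 0, 2],
 [1, -3, -1]].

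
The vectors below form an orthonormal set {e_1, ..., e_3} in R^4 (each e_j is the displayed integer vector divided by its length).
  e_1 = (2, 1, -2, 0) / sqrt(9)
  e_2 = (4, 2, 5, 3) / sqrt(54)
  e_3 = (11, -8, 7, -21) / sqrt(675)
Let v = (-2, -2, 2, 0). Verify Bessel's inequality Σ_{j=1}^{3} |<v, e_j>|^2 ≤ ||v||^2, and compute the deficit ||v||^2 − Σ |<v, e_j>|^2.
Σ |<v, e_j>|^2 = 282/25; ||v||^2 = 12; deficit = 18/25

Write each e_j = u_j / sqrt(<u_j, u_j>) where u_j is the displayed integer vector. Then <v, e_j> = <v, u_j> / sqrt(<u_j, u_j>), so |<v, e_j>|^2 = <v, u_j>^2 / <u_j, u_j>.
Coefficients: <v, e_1> = -10/sqrt(9), <v, e_2> = -2/sqrt(54), <v, e_3> = 8/sqrt(675).
Square and sum: Σ |<v, e_j>|^2 = 282/25.
Compute ||v||^2 = v·v = 12.
Deficit = 12 − 282/25 = 18/25 ≥ 0, confirming Bessel's inequality. (The deficit equals ||v − Σ <v,e_j> e_j||^2, the squared distance from v to span{e_j}.)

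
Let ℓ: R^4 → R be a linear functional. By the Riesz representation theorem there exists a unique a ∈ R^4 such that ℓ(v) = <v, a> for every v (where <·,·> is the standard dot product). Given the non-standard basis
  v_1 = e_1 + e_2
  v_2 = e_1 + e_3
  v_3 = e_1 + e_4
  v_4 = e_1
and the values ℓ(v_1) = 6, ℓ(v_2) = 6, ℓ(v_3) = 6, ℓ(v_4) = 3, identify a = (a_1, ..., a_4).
a = (3, 3, 3, 3)

Write a = (a_1, ..., a_4) in the standard basis. For each basis vector v_i, ℓ(v_i) = <v_i, a> is a linear equation in the a_j's. Collect the n equations into a matrix system V a = ℓ, where row i of V is v_i (expressed in the standard basis). Since V is invertible (lower-triangular with 1s on the diagonal, up to permutation), solve by back-substitution:
  V =
[[1, 1, 0, 0],
 [1, 0, 1, 0],
 [1, 0, 0, 1],
 [1, 0, 0, 0]]
  V a = (6, 6, 6, 3)
Solving gives a = (3, 3, 3, 3).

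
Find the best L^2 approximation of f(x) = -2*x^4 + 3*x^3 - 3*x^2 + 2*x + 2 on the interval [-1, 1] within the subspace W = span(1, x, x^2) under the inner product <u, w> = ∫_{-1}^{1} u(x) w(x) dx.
g(x) = -33*x^2/7 + 19*x/5 + 76/35

The best approximation g ∈ W is the orthogonal projection of f onto W. Writing g = a_0 + a_1 x + a_2 x^2, the coefficients solve the normal equations G · a = b where
  G_{ij} = <φ_i, φ_j> and b_i = <f, φ_i>, with φ_0 = 1, φ_1 = x, φ_2 = x^2.
G =
  [2, 0, 2/3]
  [0, 2/3, 0]
  [2/3, 0, 2/5],
b = (6/5, 38/15, -46/105).
Solving gives a_0 = 76/35, a_1 = 19/5, a_2 = -33/7, so
  g(x) = -33*x^2/7 + 19*x/5 + 76/35.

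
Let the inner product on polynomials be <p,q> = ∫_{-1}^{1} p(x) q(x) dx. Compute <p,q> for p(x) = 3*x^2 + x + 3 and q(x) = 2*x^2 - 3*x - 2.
<p,q> = -58/5

Expand the product: p(x)·q(x) = 6*x^4 - 7*x^3 - 3*x^2 - 11*x - 6.
∫_{-1}^{1} of each monomial x^k gives [2/(k+1) if k even, 0 if k odd]. Integrating term-by-term (or equivalently evaluating the antiderivative F(x) = 6*x^5/5 - 7*x^4/4 - x^3 - 11*x^2/2 - 6*x at the endpoints):
  F(1) − F(−1) = -261/20 − (-29/20) = -58/5.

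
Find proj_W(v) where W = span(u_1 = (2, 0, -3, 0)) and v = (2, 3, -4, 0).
proj_W(v) = (32/13, 0, -48/13, 0)

Set up U = [u_1 | ... | u_1] ∈ R^(4×1). The projector onto W = col(U) is P = U (U^T U)^(-1) U^T.
Compute U^T U =
  [13],
and U^T v = (16).
Solve U^T U · c = U^T v for the coefficients: c = (16/13). The projection is proj_W(v) = U c.
Check: (v - proj_W(v)) · u_1 = 0  (should be 0).
Result: proj_W(v) = (32/13, 0, -48/13, 0).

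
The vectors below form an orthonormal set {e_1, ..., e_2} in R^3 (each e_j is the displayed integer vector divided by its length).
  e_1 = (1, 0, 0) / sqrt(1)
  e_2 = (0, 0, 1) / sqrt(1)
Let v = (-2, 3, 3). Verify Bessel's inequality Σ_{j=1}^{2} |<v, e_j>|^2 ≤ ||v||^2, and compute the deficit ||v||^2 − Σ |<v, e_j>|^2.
Σ |<v, e_j>|^2 = 13; ||v||^2 = 22; deficit = 9

Write each e_j = u_j / sqrt(<u_j, u_j>) where u_j is the displayed integer vector. Then <v, e_j> = <v, u_j> / sqrt(<u_j, u_j>), so |<v, e_j>|^2 = <v, u_j>^2 / <u_j, u_j>.
Coefficients: <v, e_1> = -2/sqrt(1), <v, e_2> = 3/sqrt(1).
Square and sum: Σ |<v, e_j>|^2 = 13.
Compute ||v||^2 = v·v = 22.
Deficit = 22 − 13 = 9 ≥ 0, confirming Bessel's inequality. (The deficit equals ||v − Σ <v,e_j> e_j||^2, the squared distance from v to span{e_j}.)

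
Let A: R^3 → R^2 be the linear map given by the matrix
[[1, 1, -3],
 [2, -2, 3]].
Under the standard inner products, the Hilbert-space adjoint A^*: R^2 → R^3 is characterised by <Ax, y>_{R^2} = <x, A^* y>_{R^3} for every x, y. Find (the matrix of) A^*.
A^* = A^T =
[[1, 2],
 [1, -2],
 [-3, 3]]

For real matrices with standard dot products, the defining identity <Ax, y> = <x, A^* y> gives (Ax)^T y = x^T (A^*) y, i.e. x^T A^T y = x^T (A^*) y. Since this holds for all x, y, we must have A^* = A^T. Therefore
A^* =
[[1, 2],
 [1, -2],
 [-3, 3]].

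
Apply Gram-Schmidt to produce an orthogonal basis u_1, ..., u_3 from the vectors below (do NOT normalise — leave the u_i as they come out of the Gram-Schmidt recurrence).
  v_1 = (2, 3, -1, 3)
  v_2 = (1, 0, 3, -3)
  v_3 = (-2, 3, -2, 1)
Orthogonal basis:
  u_1 = (2, 3, -1, 3)
  u_2 = (43/23, 30/23, 59/23, -39/23)
  u_3 = (-681/337, 771/337, -135/337, -362/337)

Apply the Gram-Schmidt recurrence
  u_1 = v_1
  u_i = v_i − Σ_{j<i} ((v_i · u_j) / (u_j · u_j)) · u_j.

Step by step this gives:
  u_1 = (2, 3, -1, 3)
  u_2 = (43/23, 30/23, 59/23, -39/23)
  u_3 = (-681/337, 771/337, -135/337, -362/337)

Orthogonality check:
  u_2 · u_1 = 0 (should be 0)
  u_3 · u_1 = 0 (should be 0)
  u_3 · u_2 = 0 (should be 0)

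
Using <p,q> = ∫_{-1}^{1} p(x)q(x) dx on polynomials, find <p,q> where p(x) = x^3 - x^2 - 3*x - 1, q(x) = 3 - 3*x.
<p,q> = -16/5

Expand the product: p(x)·q(x) = -3*x^4 + 6*x^3 + 6*x^2 - 6*x - 3.
∫_{-1}^{1} of each monomial x^k gives [2/(k+1) if k even, 0 if k odd]. Integrating term-by-term (or equivalently evaluating the antiderivative F(x) = -3*x^5/5 + 3*x^4/2 + 2*x^3 - 3*x^2 - 3*x at the endpoints):
  F(1) − F(−1) = -31/10 − (1/10) = -16/5.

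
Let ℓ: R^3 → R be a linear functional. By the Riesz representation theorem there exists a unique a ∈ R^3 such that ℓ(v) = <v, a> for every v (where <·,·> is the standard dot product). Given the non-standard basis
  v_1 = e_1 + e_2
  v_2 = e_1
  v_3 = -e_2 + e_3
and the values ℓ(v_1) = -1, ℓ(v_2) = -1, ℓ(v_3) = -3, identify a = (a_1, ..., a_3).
a = (-1, 0, -3)

Write a = (a_1, ..., a_3) in the standard basis. For each basis vector v_i, ℓ(v_i) = <v_i, a> is a linear equation in the a_j's. Collect the n equations into a matrix system V a = ℓ, where row i of V is v_i (expressed in the standard basis). Since V is invertible (lower-triangular with 1s on the diagonal, up to permutation), solve by back-substitution:
  V =
[[1, 1, 0],
 [1, 0, 0],
 [0, -1, 1]]
  V a = (-1, -1, -3)
Solving gives a = (-1, 0, -3).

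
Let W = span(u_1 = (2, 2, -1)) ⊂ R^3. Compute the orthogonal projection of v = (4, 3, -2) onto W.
proj_W(v) = (32/9, 32/9, -16/9)

Set up U = [u_1 | ... | u_1] ∈ R^(3×1). The projector onto W = col(U) is P = U (U^T U)^(-1) U^T.
Compute U^T U =
  [9],
and U^T v = (16).
Solve U^T U · c = U^T v for the coefficients: c = (16/9). The projection is proj_W(v) = U c.
Check: (v - proj_W(v)) · u_1 = 0  (should be 0).
Result: proj_W(v) = (32/9, 32/9, -16/9).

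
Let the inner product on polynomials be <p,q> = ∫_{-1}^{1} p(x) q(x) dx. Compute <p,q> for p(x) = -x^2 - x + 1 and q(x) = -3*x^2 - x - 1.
<p,q> = -22/15

Expand the product: p(x)·q(x) = 3*x^4 + 4*x^3 - x^2 - 1.
∫_{-1}^{1} of each monomial x^k gives [2/(k+1) if k even, 0 if k odd]. Integrating term-by-term (or equivalently evaluating the antiderivative F(x) = 3*x^5/5 + x^4 - x^3/3 - x at the endpoints):
  F(1) − F(−1) = 4/15 − (26/15) = -22/15.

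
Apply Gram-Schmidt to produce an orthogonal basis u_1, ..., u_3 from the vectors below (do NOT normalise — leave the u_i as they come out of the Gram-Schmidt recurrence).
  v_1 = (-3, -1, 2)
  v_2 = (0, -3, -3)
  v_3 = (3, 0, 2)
Orthogonal basis:
  u_1 = (-3, -1, 2)
  u_2 = (-9/14, -45/14, -18/7)
  u_3 = (5/3, -5/3, 5/3)

Apply the Gram-Schmidt recurrence
  u_1 = v_1
  u_i = v_i − Σ_{j<i} ((v_i · u_j) / (u_j · u_j)) · u_j.

Step by step this gives:
  u_1 = (-3, -1, 2)
  u_2 = (-9/14, -45/14, -18/7)
  u_3 = (5/3, -5/3, 5/3)

Orthogonality check:
  u_2 · u_1 = 0 (should be 0)
  u_3 · u_1 = 0 (should be 0)
  u_3 · u_2 = 0 (should be 0)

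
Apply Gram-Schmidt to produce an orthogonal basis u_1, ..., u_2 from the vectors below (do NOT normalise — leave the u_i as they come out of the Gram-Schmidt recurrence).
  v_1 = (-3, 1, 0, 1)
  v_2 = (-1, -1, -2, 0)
Orthogonal basis:
  u_1 = (-3, 1, 0, 1)
  u_2 = (-5/11, -13/11, -2, -2/11)

Apply the Gram-Schmidt recurrence
  u_1 = v_1
  u_i = v_i − Σ_{j<i} ((v_i · u_j) / (u_j · u_j)) · u_j.

Step by step this gives:
  u_1 = (-3, 1, 0, 1)
  u_2 = (-5/11, -13/11, -2, -2/11)

Orthogonality check:
  u_2 · u_1 = 0 (should be 0)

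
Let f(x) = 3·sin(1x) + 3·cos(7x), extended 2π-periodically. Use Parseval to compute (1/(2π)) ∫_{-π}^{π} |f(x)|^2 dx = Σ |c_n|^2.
Σ |c_n|^2 = 9

Expand |f|^2 and use orthogonality of {sin(nx), cos(mx)} on [-π, π]:
  ∫_{-π}^{π} sin(nx)^2 dx = π, ∫ cos(mx)^2 dx = π, and cross terms integrate to 0.
So ∫_{-π}^{π} f(x)^2 dx = 3^2 · π + 3^2 · π = (9 + 9)π.
Divide by 2π: (9 + 9)/2 = 9.
By Parseval, this equals Σ |c_n|^2.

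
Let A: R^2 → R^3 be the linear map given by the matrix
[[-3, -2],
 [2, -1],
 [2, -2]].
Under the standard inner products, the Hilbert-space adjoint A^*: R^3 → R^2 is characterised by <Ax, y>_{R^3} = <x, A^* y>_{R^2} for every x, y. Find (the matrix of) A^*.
A^* = A^T =
[[-3, 2, 2],
 [-2, -1, -2]]

For real matrices with standard dot products, the defining identity <Ax, y> = <x, A^* y> gives (Ax)^T y = x^T (A^*) y, i.e. x^T A^T y = x^T (A^*) y. Since this holds for all x, y, we must have A^* = A^T. Therefore
A^* =
[[-3, 2, 2],
 [-2, -1, -2]].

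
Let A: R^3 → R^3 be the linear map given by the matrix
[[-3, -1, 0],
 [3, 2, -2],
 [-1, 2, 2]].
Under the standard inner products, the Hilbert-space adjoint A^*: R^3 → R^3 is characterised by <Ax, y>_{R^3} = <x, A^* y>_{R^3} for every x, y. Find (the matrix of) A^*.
A^* = A^T =
[[-3, 3, -1],
 [-1, 2, 2],
 [0, -2, 2]]

For real matrices with standard dot products, the defining identity <Ax, y> = <x, A^* y> gives (Ax)^T y = x^T (A^*) y, i.e. x^T A^T y = x^T (A^*) y. Since this holds for all x, y, we must have A^* = A^T. Therefore
A^* =
[[-3, 3, -1],
 [-1, 2, 2],
 [0, -2, 2]].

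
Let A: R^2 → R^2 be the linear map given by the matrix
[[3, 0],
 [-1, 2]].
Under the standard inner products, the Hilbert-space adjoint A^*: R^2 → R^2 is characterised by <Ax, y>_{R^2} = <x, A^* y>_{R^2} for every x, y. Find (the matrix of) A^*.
A^* = A^T =
[[3, -1],
 [0, 2]]

For real matrices with standard dot products, the defining identity <Ax, y> = <x, A^* y> gives (Ax)^T y = x^T (A^*) y, i.e. x^T A^T y = x^T (A^*) y. Since this holds for all x, y, we must have A^* = A^T. Therefore
A^* =
[[3, -1],
 [0, 2]].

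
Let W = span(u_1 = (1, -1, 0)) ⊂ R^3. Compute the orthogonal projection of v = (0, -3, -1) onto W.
proj_W(v) = (3/2, -3/2, 0)

Set up U = [u_1 | ... | u_1] ∈ R^(3×1). The projector onto W = col(U) is P = U (U^T U)^(-1) U^T.
Compute U^T U =
  [2],
and U^T v = (3).
Solve U^T U · c = U^T v for the coefficients: c = (3/2). The projection is proj_W(v) = U c.
Check: (v - proj_W(v)) · u_1 = 0  (should be 0).
Result: proj_W(v) = (3/2, -3/2, 0).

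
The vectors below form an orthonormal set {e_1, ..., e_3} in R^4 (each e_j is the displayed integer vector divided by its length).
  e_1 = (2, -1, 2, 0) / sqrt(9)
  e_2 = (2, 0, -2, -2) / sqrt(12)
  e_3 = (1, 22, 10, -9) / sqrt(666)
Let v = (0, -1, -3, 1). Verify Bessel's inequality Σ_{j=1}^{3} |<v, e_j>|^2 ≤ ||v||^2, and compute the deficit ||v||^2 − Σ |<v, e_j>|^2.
Σ |<v, e_j>|^2 = 2153/222; ||v||^2 = 11; deficit = 289/222

Write each e_j = u_j / sqrt(<u_j, u_j>) where u_j is the displayed integer vector. Then <v, e_j> = <v, u_j> / sqrt(<u_j, u_j>), so |<v, e_j>|^2 = <v, u_j>^2 / <u_j, u_j>.
Coefficients: <v, e_1> = -5/sqrt(9), <v, e_2> = 4/sqrt(12), <v, e_3> = -61/sqrt(666).
Square and sum: Σ |<v, e_j>|^2 = 2153/222.
Compute ||v||^2 = v·v = 11.
Deficit = 11 − 2153/222 = 289/222 ≥ 0, confirming Bessel's inequality. (The deficit equals ||v − Σ <v,e_j> e_j||^2, the squared distance from v to span{e_j}.)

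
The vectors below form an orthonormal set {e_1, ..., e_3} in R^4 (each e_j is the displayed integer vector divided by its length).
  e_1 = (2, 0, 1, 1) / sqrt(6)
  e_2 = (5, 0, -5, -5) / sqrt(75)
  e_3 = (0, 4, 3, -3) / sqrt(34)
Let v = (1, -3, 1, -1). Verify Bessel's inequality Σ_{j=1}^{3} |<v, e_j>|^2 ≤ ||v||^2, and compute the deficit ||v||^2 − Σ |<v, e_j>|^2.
Σ |<v, e_j>|^2 = 35/17; ||v||^2 = 12; deficit = 169/17

Write each e_j = u_j / sqrt(<u_j, u_j>) where u_j is the displayed integer vector. Then <v, e_j> = <v, u_j> / sqrt(<u_j, u_j>), so |<v, e_j>|^2 = <v, u_j>^2 / <u_j, u_j>.
Coefficients: <v, e_1> = 2/sqrt(6), <v, e_2> = 5/sqrt(75), <v, e_3> = -6/sqrt(34).
Square and sum: Σ |<v, e_j>|^2 = 35/17.
Compute ||v||^2 = v·v = 12.
Deficit = 12 − 35/17 = 169/17 ≥ 0, confirming Bessel's inequality. (The deficit equals ||v − Σ <v,e_j> e_j||^2, the squared distance from v to span{e_j}.)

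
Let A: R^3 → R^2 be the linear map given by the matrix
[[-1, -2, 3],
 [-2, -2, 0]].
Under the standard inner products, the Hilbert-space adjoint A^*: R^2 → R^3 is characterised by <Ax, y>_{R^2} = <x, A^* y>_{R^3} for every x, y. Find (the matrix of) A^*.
A^* = A^T =
[[-1, -2],
 [-2, -2],
 [3, 0]]

For real matrices with standard dot products, the defining identity <Ax, y> = <x, A^* y> gives (Ax)^T y = x^T (A^*) y, i.e. x^T A^T y = x^T (A^*) y. Since this holds for all x, y, we must have A^* = A^T. Therefore
A^* =
[[-1, -2],
 [-2, -2],
 [3, 0]].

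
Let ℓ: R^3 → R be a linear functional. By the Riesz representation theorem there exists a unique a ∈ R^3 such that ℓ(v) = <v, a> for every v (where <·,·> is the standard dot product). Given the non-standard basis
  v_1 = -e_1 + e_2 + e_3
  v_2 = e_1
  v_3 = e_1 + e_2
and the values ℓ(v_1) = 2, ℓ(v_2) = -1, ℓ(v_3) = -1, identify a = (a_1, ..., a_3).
a = (-1, 0, 1)

Write a = (a_1, ..., a_3) in the standard basis. For each basis vector v_i, ℓ(v_i) = <v_i, a> is a linear equation in the a_j's. Collect the n equations into a matrix system V a = ℓ, where row i of V is v_i (expressed in the standard basis). Since V is invertible (lower-triangular with 1s on the diagonal, up to permutation), solve by back-substitution:
  V =
[[-1, 1, 1],
 [1, 0, 0],
 [1, 1, 0]]
  V a = (2, -1, -1)
Solving gives a = (-1, 0, 1).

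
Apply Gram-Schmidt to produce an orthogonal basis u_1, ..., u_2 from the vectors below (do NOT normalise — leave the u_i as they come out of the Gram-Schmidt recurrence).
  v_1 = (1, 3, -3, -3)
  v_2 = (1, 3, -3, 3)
Orthogonal basis:
  u_1 = (1, 3, -3, -3)
  u_2 = (9/14, 27/14, -27/14, 57/14)

Apply the Gram-Schmidt recurrence
  u_1 = v_1
  u_i = v_i − Σ_{j<i} ((v_i · u_j) / (u_j · u_j)) · u_j.

Step by step this gives:
  u_1 = (1, 3, -3, -3)
  u_2 = (9/14, 27/14, -27/14, 57/14)

Orthogonality check:
  u_2 · u_1 = 0 (should be 0)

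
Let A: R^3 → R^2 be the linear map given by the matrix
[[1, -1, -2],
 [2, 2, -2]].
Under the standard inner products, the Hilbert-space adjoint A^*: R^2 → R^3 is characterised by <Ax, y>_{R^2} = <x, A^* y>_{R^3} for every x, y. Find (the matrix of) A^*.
A^* = A^T =
[[1, 2],
 [-1, 2],
 [-2, -2]]

For real matrices with standard dot products, the defining identity <Ax, y> = <x, A^* y> gives (Ax)^T y = x^T (A^*) y, i.e. x^T A^T y = x^T (A^*) y. Since this holds for all x, y, we must have A^* = A^T. Therefore
A^* =
[[1, 2],
 [-1, 2],
 [-2, -2]].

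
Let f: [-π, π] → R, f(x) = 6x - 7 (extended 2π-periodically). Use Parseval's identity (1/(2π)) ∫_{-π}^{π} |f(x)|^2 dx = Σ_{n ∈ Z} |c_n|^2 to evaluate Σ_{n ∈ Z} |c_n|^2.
Σ |c_n|^2 = 12π^2 + 49

Expand and integrate term by term over [-π, π]:
  ∫ (6x)^2 dx = 36·(2π^3/3); ∫ 2·6·(-7)·x dx = 0 (odd integrand); ∫ (-7)^2 dx = 49·2π.
So (1/(2π)) ∫_{-π}^{π} (6x - 7)^2 dx = 36π^2/3 + 49 = 12π^2 + 49.
Parseval ⇒ Σ |c_n|^2 = 12π^2 + 49.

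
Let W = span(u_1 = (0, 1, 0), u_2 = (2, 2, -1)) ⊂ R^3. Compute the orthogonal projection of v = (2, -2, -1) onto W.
proj_W(v) = (2, -2, -1)

Set up U = [u_1 | ... | u_2] ∈ R^(3×2). The projector onto W = col(U) is P = U (U^T U)^(-1) U^T.
Compute U^T U =
  [1, 2]
  [2, 9],
and U^T v = (-2, 1).
Solve U^T U · c = U^T v for the coefficients: c = (-4, 1). The projection is proj_W(v) = U c.
Check: (v - proj_W(v)) · u_1 = 0  (should be 0).
Check: (v - proj_W(v)) · u_2 = 0  (should be 0).
Result: proj_W(v) = (2, -2, -1).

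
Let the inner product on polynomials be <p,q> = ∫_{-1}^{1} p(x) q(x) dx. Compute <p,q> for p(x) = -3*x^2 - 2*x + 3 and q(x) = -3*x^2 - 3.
<p,q> = -72/5

Expand the product: p(x)·q(x) = 9*x^4 + 6*x^3 + 6*x - 9.
∫_{-1}^{1} of each monomial x^k gives [2/(k+1) if k even, 0 if k odd]. Integrating term-by-term (or equivalently evaluating the antiderivative F(x) = 9*x^5/5 + 3*x^4/2 + 3*x^2 - 9*x at the endpoints):
  F(1) − F(−1) = -27/10 − (117/10) = -72/5.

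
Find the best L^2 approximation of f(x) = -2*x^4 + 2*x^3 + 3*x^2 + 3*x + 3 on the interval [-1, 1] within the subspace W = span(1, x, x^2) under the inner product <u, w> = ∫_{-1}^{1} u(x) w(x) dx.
g(x) = 9*x^2/7 + 21*x/5 + 111/35

The best approximation g ∈ W is the orthogonal projection of f onto W. Writing g = a_0 + a_1 x + a_2 x^2, the coefficients solve the normal equations G · a = b where
  G_{ij} = <φ_i, φ_j> and b_i = <f, φ_i>, with φ_0 = 1, φ_1 = x, φ_2 = x^2.
G =
  [2, 0, 2/3]
  [0, 2/3, 0]
  [2/3, 0, 2/5],
b = (36/5, 14/5, 92/35).
Solving gives a_0 = 111/35, a_1 = 21/5, a_2 = 9/7, so
  g(x) = 9*x^2/7 + 21*x/5 + 111/35.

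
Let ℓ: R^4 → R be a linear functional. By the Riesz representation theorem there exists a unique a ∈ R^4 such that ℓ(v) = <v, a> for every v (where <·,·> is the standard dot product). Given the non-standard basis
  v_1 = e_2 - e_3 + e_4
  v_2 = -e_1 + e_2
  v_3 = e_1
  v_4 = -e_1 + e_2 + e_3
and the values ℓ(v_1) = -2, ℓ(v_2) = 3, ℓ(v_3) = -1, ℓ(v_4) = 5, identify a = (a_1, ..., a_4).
a = (-1, 2, 2, -2)

Write a = (a_1, ..., a_4) in the standard basis. For each basis vector v_i, ℓ(v_i) = <v_i, a> is a linear equation in the a_j's. Collect the n equations into a matrix system V a = ℓ, where row i of V is v_i (expressed in the standard basis). Since V is invertible (lower-triangular with 1s on the diagonal, up to permutation), solve by back-substitution:
  V =
[[0, 1, -1, 1],
 [-1, 1, 0, 0],
 [1, 0, 0, 0],
 [-1, 1, 1, 0]]
  V a = (-2, 3, -1, 5)
Solving gives a = (-1, 2, 2, -2).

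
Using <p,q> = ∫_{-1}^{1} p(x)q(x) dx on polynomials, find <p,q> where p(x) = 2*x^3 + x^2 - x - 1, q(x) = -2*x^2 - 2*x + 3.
<p,q> = -56/15

Expand the product: p(x)·q(x) = -4*x^5 - 6*x^4 + 6*x^3 + 7*x^2 - x - 3.
∫_{-1}^{1} of each monomial x^k gives [2/(k+1) if k even, 0 if k odd]. Integrating term-by-term (or equivalently evaluating the antiderivative F(x) = -2*x^6/3 - 6*x^5/5 + 3*x^4/2 + 7*x^3/3 - x^2/2 - 3*x at the endpoints):
  F(1) − F(−1) = -23/15 − (11/5) = -56/15.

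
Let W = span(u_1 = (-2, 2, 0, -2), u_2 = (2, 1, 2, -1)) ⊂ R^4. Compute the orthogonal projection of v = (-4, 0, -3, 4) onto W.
proj_W(v) = (-18/5, -9/5, -18/5, 9/5)

Set up U = [u_1 | ... | u_2] ∈ R^(4×2). The projector onto W = col(U) is P = U (U^T U)^(-1) U^T.
Compute U^T U =
  [12, 0]
  [0, 10],
and U^T v = (0, -18).
Solve U^T U · c = U^T v for the coefficients: c = (0, -9/5). The projection is proj_W(v) = U c.
Check: (v - proj_W(v)) · u_1 = 0  (should be 0).
Check: (v - proj_W(v)) · u_2 = 0  (should be 0).
Result: proj_W(v) = (-18/5, -9/5, -18/5, 9/5).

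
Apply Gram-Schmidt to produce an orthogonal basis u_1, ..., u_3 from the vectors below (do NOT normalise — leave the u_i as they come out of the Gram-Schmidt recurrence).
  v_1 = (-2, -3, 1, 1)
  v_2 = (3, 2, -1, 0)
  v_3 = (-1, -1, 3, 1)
Orthogonal basis:
  u_1 = (-2, -3, 1, 1)
  u_2 = (19/15, -3/5, -2/15, 13/15)
  u_3 = (12/41, 31/41, 98/41, 19/41)

Apply the Gram-Schmidt recurrence
  u_1 = v_1
  u_i = v_i − Σ_{j<i} ((v_i · u_j) / (u_j · u_j)) · u_j.

Step by step this gives:
  u_1 = (-2, -3, 1, 1)
  u_2 = (19/15, -3/5, -2/15, 13/15)
  u_3 = (12/41, 31/41, 98/41, 19/41)

Orthogonality check:
  u_2 · u_1 = 0 (should be 0)
  u_3 · u_1 = 0 (should be 0)
  u_3 · u_2 = 0 (should be 0)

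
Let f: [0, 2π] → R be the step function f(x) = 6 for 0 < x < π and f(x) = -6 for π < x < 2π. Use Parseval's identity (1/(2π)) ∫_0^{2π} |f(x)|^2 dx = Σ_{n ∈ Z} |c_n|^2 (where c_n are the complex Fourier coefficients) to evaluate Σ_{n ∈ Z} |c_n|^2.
Σ |c_n|^2 = 36

Parseval equates the L^2 energy of f (normalised by 1/(2π)) with the ℓ^2 sum of its Fourier coefficients: (1/(2π)) ∫_0^{2π} |f|^2 = Σ |c_n|^2.
Compute the left side: (1/(2π)) [∫_0^π 6^2 dx + ∫_π^{2π} (-6)^2 dx] = (1/(2π)) · (36π + 36π) = (36 + 36)/2 = 36.
So Σ_{n ∈ Z} |c_n|^2 = 36.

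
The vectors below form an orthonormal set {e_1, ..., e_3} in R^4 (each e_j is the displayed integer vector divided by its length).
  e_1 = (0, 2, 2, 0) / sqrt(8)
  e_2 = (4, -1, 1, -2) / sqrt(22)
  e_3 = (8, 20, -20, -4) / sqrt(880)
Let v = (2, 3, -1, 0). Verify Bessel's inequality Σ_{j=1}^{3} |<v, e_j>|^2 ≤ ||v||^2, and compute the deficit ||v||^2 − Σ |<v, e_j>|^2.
Σ |<v, e_j>|^2 = 66/5; ||v||^2 = 14; deficit = 4/5

Write each e_j = u_j / sqrt(<u_j, u_j>) where u_j is the displayed integer vector. Then <v, e_j> = <v, u_j> / sqrt(<u_j, u_j>), so |<v, e_j>|^2 = <v, u_j>^2 / <u_j, u_j>.
Coefficients: <v, e_1> = 4/sqrt(8), <v, e_2> = 4/sqrt(22), <v, e_3> = 96/sqrt(880).
Square and sum: Σ |<v, e_j>|^2 = 66/5.
Compute ||v||^2 = v·v = 14.
Deficit = 14 − 66/5 = 4/5 ≥ 0, confirming Bessel's inequality. (The deficit equals ||v − Σ <v,e_j> e_j||^2, the squared distance from v to span{e_j}.)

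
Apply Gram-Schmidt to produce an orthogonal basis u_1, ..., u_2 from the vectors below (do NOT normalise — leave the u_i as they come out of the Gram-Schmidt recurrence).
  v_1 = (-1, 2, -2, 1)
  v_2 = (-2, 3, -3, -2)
Orthogonal basis:
  u_1 = (-1, 2, -2, 1)
  u_2 = (-4/5, 3/5, -3/5, -16/5)

Apply the Gram-Schmidt recurrence
  u_1 = v_1
  u_i = v_i − Σ_{j<i} ((v_i · u_j) / (u_j · u_j)) · u_j.

Step by step this gives:
  u_1 = (-1, 2, -2, 1)
  u_2 = (-4/5, 3/5, -3/5, -16/5)

Orthogonality check:
  u_2 · u_1 = 0 (should be 0)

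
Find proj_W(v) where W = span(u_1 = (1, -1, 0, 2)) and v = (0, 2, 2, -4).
proj_W(v) = (-5/3, 5/3, 0, -10/3)

Set up U = [u_1 | ... | u_1] ∈ R^(4×1). The projector onto W = col(U) is P = U (U^T U)^(-1) U^T.
Compute U^T U =
  [6],
and U^T v = (-10).
Solve U^T U · c = U^T v for the coefficients: c = (-5/3). The projection is proj_W(v) = U c.
Check: (v - proj_W(v)) · u_1 = 0  (should be 0).
Result: proj_W(v) = (-5/3, 5/3, 0, -10/3).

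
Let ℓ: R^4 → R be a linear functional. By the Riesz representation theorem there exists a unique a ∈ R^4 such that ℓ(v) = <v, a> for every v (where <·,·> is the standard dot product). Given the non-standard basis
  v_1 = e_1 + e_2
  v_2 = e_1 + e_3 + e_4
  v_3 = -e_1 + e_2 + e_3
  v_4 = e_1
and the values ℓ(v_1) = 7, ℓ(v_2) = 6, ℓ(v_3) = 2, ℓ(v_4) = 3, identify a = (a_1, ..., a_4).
a = (3, 4, 1, 2)

Write a = (a_1, ..., a_4) in the standard basis. For each basis vector v_i, ℓ(v_i) = <v_i, a> is a linear equation in the a_j's. Collect the n equations into a matrix system V a = ℓ, where row i of V is v_i (expressed in the standard basis). Since V is invertible (lower-triangular with 1s on the diagonal, up to permutation), solve by back-substitution:
  V =
[[1, 1, 0, 0],
 [1, 0, 1, 1],
 [-1, 1, 1, 0],
 [1, 0, 0, 0]]
  V a = (7, 6, 2, 3)
Solving gives a = (3, 4, 1, 2).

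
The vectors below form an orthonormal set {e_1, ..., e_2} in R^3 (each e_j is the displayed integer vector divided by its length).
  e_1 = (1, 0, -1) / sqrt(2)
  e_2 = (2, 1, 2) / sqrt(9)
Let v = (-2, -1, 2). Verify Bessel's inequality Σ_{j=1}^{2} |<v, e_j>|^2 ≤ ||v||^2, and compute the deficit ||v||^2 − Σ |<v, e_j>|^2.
Σ |<v, e_j>|^2 = 73/9; ||v||^2 = 9; deficit = 8/9

Write each e_j = u_j / sqrt(<u_j, u_j>) where u_j is the displayed integer vector. Then <v, e_j> = <v, u_j> / sqrt(<u_j, u_j>), so |<v, e_j>|^2 = <v, u_j>^2 / <u_j, u_j>.
Coefficients: <v, e_1> = -4/sqrt(2), <v, e_2> = -1/sqrt(9).
Square and sum: Σ |<v, e_j>|^2 = 73/9.
Compute ||v||^2 = v·v = 9.
Deficit = 9 − 73/9 = 8/9 ≥ 0, confirming Bessel's inequality. (The deficit equals ||v − Σ <v,e_j> e_j||^2, the squared distance from v to span{e_j}.)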